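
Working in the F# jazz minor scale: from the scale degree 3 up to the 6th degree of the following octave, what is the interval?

A11

The scale runs F# G# A B C# D# E#.
Scale degree 3 = A; degree 6 (up an octave) = D#.
11 letter names make it an eleventh; at 18 semitones (a half step wider than perfect) the quality is augmented.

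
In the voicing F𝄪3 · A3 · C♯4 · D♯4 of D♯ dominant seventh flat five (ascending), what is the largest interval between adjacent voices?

Adjacent intervals: F𝄪3→A3 = diminished third; A3→C♯4 = major third; C♯4→D♯4 = major second.
The largest is A3 to C♯4, a major third (4 semitones).

major third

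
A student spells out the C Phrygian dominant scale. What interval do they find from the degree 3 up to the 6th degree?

diminished fourth

The scale runs C Db E F G Ab Bb.
Degree 3 = E; 6th degree = Ab.
4 letter names make it a fourth; at 4 semitones (a half step narrower than perfect) the quality is diminished.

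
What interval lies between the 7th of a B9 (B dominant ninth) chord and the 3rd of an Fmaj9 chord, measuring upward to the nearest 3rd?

The 7th of B9 (B dominant ninth) is A; the 3rd of Fmaj9 is A.
From A to A is 0 semitones, exactly the perfect unison.

perfect 1st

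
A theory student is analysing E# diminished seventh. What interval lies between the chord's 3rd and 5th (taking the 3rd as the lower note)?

E# diminished seventh is spelled E#, G#, B, D.
So we need the interval from G# up to B.
3 letter names make it a third; at 3 semitones (a half step narrower than major) the quality is minor.

minor third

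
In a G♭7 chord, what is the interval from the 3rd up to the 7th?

Spelling the chord: G♭-B♭-D♭-F♭.
3rd = B♭; 7th = F♭.
B♭ up to F♭ is 6 semitones, a half step narrower than a perfect fifth, so the interval is diminished.
This 3–7 tritone is the characteristic tension at the heart of the dominant sound.

diminished fifth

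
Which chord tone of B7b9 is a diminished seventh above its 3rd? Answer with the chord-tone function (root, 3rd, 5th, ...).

Spelling the chord: B–D♯–F♯–A–C.
The 3rd is D♯. A diminished seventh above D♯ is C.
C is the chord's 9th.

9th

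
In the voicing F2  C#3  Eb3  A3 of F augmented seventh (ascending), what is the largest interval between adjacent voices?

augmented 5th

Adjacent intervals: F2→C#3 = augmented fifth; C#3→Eb3 = diminished third; Eb3→A3 = augmented fourth.
The largest is F2 to C#3, an augmented fifth (8 semitones).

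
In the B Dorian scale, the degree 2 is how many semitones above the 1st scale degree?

2

The scale is B C# D E F# G# A.
B up to C# is a major second — 2 semitones.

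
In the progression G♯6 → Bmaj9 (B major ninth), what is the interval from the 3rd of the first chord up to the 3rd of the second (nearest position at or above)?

minor 3rd

The 3rd of G♯6 is B♯; the 3rd of Bmaj9 (B major ninth) is D♯.
B♯ up to D♯ is 3 semitones, a half step narrower than a major third, so the interval is minor.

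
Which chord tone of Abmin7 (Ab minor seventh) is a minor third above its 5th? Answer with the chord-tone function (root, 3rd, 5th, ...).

7th

Abm7 (Ab minor seventh): Ab Cb Eb Gb.
The 5th is Eb. A minor third above Eb is Gb.
Gb is the chord's 7th.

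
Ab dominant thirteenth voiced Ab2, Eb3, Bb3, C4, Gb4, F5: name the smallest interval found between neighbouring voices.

major 2nd

Adjacent intervals: Ab2→Eb3 = perfect fifth; Eb3→Bb3 = perfect fifth; Bb3→C4 = major second; C4→Gb4 = diminished fifth; Gb4→F5 = major seventh.
The smallest is Bb3 to C4, a major second (2 semitones).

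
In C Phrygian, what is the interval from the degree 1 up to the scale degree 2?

minor second

Spelling C Phrygian: C D♭ E♭ F G A♭ B♭.
So we need the interval from C up to D♭.
From C to D♭: 1 semitone over a second = minor.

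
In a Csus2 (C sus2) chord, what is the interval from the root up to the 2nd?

Spelling the chord: C D G.
The root is C and the 2nd is D.
Counting 2 letters and 2 half steps from C gives a major second.

major 2nd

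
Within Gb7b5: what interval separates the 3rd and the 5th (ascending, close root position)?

Spelling the chord: Gb Bb Dbb Fb.
3rd = Bb; 5th = Dbb.
From Bb to Dbb: 2 semitones over a third = diminished.

diminished third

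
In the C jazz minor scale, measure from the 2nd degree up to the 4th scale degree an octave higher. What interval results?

minor tenth

Spelling the C jazz minor scale: C D Eb F G A B.
That puts D below F.
D up to F is 15 semitones, a half step narrower than a major tenth, so the interval is minor.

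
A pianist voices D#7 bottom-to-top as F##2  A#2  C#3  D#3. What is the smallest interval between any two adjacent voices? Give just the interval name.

Adjacent intervals: F##2→A#2 = minor third; A#2→C#3 = minor third; C#3→D#3 = major second.
The smallest is C#3 to D#3, a major second (2 semitones).

major 2nd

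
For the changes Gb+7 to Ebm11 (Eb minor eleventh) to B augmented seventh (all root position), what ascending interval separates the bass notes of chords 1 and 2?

M6

The roots are Gb and Eb.
From Gb to Eb is 9 semitones, exactly the major sixth.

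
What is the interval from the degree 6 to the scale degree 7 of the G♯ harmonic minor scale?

augmented second

G♯ harmonic minor: G♯ A♯ B C♯ D♯ E F𝄪.
Degree 6 = E; 7th degree = F𝄪.
2 letter names make it a second; at 3 semitones (a half step wider than major) the quality is augmented.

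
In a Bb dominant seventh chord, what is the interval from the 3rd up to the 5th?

Spelling the chord: Bb, D, F, Ab.
So we need the interval from D up to F.
3 letter names make it a third; at 3 semitones (a half step narrower than major) the quality is minor.

minor 3rd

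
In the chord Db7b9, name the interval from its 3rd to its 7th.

diminished fifth

Db7b9: Db F Ab Cb Ebb.
That puts F below Cb.
F up to Cb is 6 semitones, a half step narrower than a perfect fifth, so the interval is diminished.
That tritone between 3rd and 7th is what gives the dominant seventh its pull toward resolution.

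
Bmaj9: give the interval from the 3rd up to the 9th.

Spelling the chord: B, D♯, F♯, A♯, C♯.
The 3rd is D♯ and the 9th is C♯.
From D♯ to C♯: 10 semitones over a seventh = minor.

minor 7th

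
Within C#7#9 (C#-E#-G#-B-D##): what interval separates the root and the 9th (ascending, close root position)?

augmented ninth

The root is C# and the 9th is D##.
From C# to D##: 15 semitones over a ninth = augmented.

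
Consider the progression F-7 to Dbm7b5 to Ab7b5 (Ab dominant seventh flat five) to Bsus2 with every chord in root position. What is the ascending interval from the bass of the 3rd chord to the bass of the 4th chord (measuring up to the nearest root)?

A2

The roots are Ab and B.
From Ab to B: 3 semitones over a second = augmented.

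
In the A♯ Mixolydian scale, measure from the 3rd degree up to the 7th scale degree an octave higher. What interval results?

d12

The scale runs A♯ B♯ C𝄪 D♯ E♯ F𝄪 G♯.
That puts C𝄪 below G♯.
From C𝄪 to G♯: 18 semitones over a twelfth = diminished.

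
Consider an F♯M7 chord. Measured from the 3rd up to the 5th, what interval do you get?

minor third

Spelling the chord: F♯ A♯ C♯ E♯.
3rd = A♯; 5th = C♯.
3 letter names make it a third; at 3 semitones (a half step narrower than major) the quality is minor.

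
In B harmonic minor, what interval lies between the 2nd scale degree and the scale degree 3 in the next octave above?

The scale runs B C♯ D E F♯ G A♯.
2nd scale degree = C♯; scale degree 3 (up an octave) = D.
C♯ up to D is 13 semitones, a half step narrower than a major ninth, so the interval is minor.

minor ninth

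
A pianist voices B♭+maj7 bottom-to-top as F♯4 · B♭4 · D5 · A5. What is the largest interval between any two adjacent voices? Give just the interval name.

Adjacent intervals: F♯4→B♭4 = diminished fourth; B♭4→D5 = major third; D5→A5 = perfect fifth.
The largest is D5 to A5, a perfect fifth (7 semitones).

perfect fifth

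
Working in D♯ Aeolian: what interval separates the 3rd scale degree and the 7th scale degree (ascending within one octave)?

Spelling D♯ Aeolian: D♯ E♯ F♯ G♯ A♯ B C♯.
The 3rd scale degree is F♯ and the 7th scale degree is C♯.
Counting 5 letters and 7 half steps from F♯ gives a perfect fifth.

perfect fifth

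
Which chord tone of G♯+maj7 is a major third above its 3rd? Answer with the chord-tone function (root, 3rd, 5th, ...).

5th

G♯maj7#5 (G♯ augmented major seventh) is spelled G♯ B♯ D𝄪 F𝄪.
The 3rd is B♯. A major third above B♯ is D𝄪.
D𝄪 is the chord's 5th.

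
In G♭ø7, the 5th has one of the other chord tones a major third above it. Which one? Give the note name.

Spelling the chord: G♭-B𝄫-D𝄫-F♭.
The 5th is D𝄫. A major third above D𝄫 is F♭.
F♭ is the chord's 7th.

Fb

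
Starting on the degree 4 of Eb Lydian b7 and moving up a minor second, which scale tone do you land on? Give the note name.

The scale is Eb F G A Bb C Db.
The degree 4 is A; a minor second above that is Bb — scale degree 5.

Bb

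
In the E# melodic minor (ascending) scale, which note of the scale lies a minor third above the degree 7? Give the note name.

The scale is E# F## G# A# B# C## D##.
The degree 7 is D##; a minor third above that is F## — scale degree 2.

F##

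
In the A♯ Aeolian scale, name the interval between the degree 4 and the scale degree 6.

Spelling the A♯ Aeolian scale: A♯ B♯ C♯ D♯ E♯ F♯ G♯.
The degree 4 is D♯ and the scale degree 6 is F♯.
3 letter names make it a third; at 3 semitones (a half step narrower than major) the quality is minor.

minor third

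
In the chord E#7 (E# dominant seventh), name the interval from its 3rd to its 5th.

minor 3rd

E#7: E#–G##–B#–D#.
That puts G## below B#.
G## up to B# is 3 semitones, a half step narrower than a major third, so the interval is minor.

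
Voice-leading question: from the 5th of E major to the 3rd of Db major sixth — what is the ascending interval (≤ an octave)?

diminished fifth

E major has B as its 5th, and Db major sixth has F as its 3rd.
5 letter names make it a fifth; at 6 semitones (a half step narrower than perfect) the quality is diminished.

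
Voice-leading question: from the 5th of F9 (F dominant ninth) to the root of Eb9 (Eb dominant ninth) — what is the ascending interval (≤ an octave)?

The 5th of F9 (F dominant ninth) is C; the root of Eb9 (Eb dominant ninth) is Eb.
From C to Eb: 3 semitones over a third = minor.

minor third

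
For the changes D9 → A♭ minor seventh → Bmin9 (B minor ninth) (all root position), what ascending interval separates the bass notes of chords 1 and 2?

diminished 5th

The roots are D and A♭.
5 letter names make it a fifth; at 6 semitones (a half step narrower than perfect) the quality is diminished.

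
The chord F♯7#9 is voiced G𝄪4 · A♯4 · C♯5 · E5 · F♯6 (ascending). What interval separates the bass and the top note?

d14

The outer voices are G𝄪4 and F♯6.
From G𝄪 to F♯: 21 semitones over a fourteenth = diminished.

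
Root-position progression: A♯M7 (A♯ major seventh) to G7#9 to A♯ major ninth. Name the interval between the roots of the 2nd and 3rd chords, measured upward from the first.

The roots are G and A♯.
From G to A♯: 3 semitones over a second = augmented.

A2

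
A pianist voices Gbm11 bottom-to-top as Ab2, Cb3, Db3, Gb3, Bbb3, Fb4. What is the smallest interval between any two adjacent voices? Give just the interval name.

Adjacent intervals: Ab2→Cb3 = minor third; Cb3→Db3 = major second; Db3→Gb3 = perfect fourth; Gb3→Bbb3 = minor third; Bbb3→Fb4 = perfect fifth.
The smallest is Cb3 to Db3, a major second (2 semitones).

major second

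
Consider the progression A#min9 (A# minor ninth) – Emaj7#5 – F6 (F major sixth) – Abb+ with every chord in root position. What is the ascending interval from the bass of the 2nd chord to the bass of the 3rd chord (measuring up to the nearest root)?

The roots are E and F.
From E to F: 1 semitone over a second = minor.

minor second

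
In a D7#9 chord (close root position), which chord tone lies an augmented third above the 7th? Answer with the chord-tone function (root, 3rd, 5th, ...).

9th

The chord tones of D7#9 (D dominant seventh sharp nine) are D-F♯-A-C-E♯.
The 7th is C. An augmented third above C is E♯.
E♯ is the chord's 9th.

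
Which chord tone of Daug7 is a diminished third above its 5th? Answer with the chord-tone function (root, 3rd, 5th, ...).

7th

Spelling the chord: D F# A# C.
The 5th is A#. A diminished third above A# is C.
C is the chord's 7th.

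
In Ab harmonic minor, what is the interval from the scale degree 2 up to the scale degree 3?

minor 2nd

Ab harmonic minor: Ab Bb Cb Db Eb Fb G.
The scale degree 2 is Bb and the 3rd scale degree is Cb.
From Bb to Cb: 1 semitone over a second = minor.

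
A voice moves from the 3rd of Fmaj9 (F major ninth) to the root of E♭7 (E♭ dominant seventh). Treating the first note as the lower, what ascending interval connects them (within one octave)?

Fmaj9 (F major ninth) has A as its 3rd, and E♭7 (E♭ dominant seventh) has E♭ as its root.
From A to E♭: 6 semitones over a fifth = diminished.

diminished 5th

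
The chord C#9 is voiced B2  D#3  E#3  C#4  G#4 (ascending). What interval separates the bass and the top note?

major 13th

The outer voices are B2 and G#4.
From B to G# is 21 semitones, exactly the major thirteenth.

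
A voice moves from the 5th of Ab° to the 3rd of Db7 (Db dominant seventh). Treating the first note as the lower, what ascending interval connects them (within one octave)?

A2

Ab° has Ebb as its 5th, and Db7 (Db dominant seventh) has F as its 3rd.
2 letter names make it a second; at 3 semitones (a half step wider than major) the quality is augmented.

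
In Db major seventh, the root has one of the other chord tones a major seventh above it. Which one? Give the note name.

C

The chord tones of DbM7 (Db major seventh) are Db F Ab C.
The root is Db. A major seventh above Db is C.
C is the chord's 7th.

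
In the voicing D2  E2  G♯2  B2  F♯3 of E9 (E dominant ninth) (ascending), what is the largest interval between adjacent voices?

perfect 5th

Adjacent intervals: D2→E2 = major second; E2→G♯2 = major third; G♯2→B2 = minor third; B2→F♯3 = perfect fifth.
The largest is B2 to F♯3, a perfect fifth (7 semitones).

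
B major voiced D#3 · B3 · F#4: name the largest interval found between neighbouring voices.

Adjacent intervals: D#3→B3 = minor sixth; B3→F#4 = perfect fifth.
The largest is D#3 to B3, a minor sixth (8 semitones).

minor 6th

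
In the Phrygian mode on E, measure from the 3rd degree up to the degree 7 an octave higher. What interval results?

perfect twelfth

Spelling the Phrygian mode on E: E F G A B C D.
So we need the interval from G up to D.
G up to D spans 12 letter names and 19 semitones — a perfect twelfth.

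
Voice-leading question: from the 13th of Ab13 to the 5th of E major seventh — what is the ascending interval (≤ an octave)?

augmented fourth

Ab13 has F as its 13th, and E major seventh has B as its 5th.
F up to B is 6 semitones, a half step wider than a perfect fourth, so the interval is augmented.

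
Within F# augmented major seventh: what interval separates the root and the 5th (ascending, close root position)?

augmented 5th

Spelling the chord: F#–A#–C##–E#.
Root = F#; 5th = C##.
F# up to C## is 8 semitones, a half step wider than a perfect fifth, so the interval is augmented.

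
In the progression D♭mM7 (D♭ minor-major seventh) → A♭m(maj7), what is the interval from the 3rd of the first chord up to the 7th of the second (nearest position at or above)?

augmented second

The 3rd of D♭mM7 (D♭ minor-major seventh) is F♭; the 7th of A♭m(maj7) is G.
2 letter names make it a second; at 3 semitones (a half step wider than major) the quality is augmented.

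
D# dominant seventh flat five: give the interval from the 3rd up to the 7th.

diminished fifth

D#7b5 (D# dominant seventh flat five): D#-F##-A-C#.
The 3rd is F## and the 7th is C#.
From F## to C#: 6 semitones over a fifth = diminished.
That tritone between 3rd and 7th is what gives the dominant seventh its pull toward resolution.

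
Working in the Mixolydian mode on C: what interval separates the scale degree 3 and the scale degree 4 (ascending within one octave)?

minor second

The scale runs C D E F G A Bb.
Scale degree 3 = E; scale degree 4 = F.
E up to F is 1 semitone, a half step narrower than a major second, so the interval is minor.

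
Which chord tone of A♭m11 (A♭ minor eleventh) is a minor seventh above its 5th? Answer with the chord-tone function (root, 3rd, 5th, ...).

A♭m11: A♭-C♭-E♭-G♭-B♭-D♭.
The 5th is E♭. A minor seventh above E♭ is D♭.
D♭ is the chord's 11th.

11th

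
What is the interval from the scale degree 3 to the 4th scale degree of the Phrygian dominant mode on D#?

D# phrygian dominant: D# E F## G# A# B C#.
Scale degree 3 = F##; 4th scale degree = G#.
From F## to G#: 1 semitone over a second = minor.

minor 2nd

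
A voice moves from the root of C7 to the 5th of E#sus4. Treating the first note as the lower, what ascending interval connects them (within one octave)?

The root of C7 is C; the 5th of E#sus4 is B#.
7 letter names make it a seventh; at 12 semitones (a half step wider than major) the quality is augmented.

A7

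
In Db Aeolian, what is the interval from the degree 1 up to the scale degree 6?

minor 6th

Db natural minor: Db Eb Fb Gb Ab Bbb Cb.
That puts Db below Bbb.
Db up to Bbb is 8 semitones, a half step narrower than a major sixth, so the interval is minor.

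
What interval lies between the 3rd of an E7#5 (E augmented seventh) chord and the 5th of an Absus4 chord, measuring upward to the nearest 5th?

The 3rd of E7#5 (E augmented seventh) is G#; the 5th of Absus4 is Eb.
From G# to Eb: 7 semitones over a sixth = diminished.

diminished sixth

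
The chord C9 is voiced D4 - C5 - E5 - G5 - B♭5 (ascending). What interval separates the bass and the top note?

The outer voices are D4 and B♭5.
13 letter names make it a thirteenth; at 20 semitones (a half step narrower than major) the quality is minor.

minor 13th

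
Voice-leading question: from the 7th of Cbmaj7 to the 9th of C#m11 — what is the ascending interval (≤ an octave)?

The 7th of Cbmaj7 is Bb; the 9th of C#m11 is D#.
From Bb to D#: 5 semitones over a third = augmented.

augmented 3rd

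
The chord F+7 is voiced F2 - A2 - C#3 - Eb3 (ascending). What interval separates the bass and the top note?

The outer voices are F2 and Eb3.
From F to Eb: 10 semitones over a seventh = minor.

minor seventh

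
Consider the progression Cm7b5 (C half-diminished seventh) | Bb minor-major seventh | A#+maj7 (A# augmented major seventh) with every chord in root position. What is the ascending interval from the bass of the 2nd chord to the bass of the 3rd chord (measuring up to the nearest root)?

The roots are Bb and A#.
Bb up to A# is 12 semitones, a half step wider than a major seventh, so the interval is augmented.

augmented seventh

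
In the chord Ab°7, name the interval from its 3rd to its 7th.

Ab diminished seventh: Ab, Cb, Ebb, Gbb.
That puts Cb below Gbb.
5 letter names make it a fifth; at 6 semitones (a half step narrower than perfect) the quality is diminished.

diminished fifth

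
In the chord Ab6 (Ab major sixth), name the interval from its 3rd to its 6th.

P4

Ab major sixth: Ab-C-Eb-F.
That puts C below F.
Counting 4 letters and 5 half steps from C gives a perfect fourth.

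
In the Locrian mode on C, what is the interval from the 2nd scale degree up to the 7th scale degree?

major sixth

The scale runs C Db Eb F Gb Ab Bb.
2nd scale degree = Db; scale degree 7 = Bb.
From Db to Bb is 9 semitones, exactly the major sixth.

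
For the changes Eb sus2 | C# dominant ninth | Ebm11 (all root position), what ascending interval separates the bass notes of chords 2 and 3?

d3

The roots are C# and Eb.
3 letter names make it a third; at 2 semitones (a whole step narrower than major) the quality is diminished.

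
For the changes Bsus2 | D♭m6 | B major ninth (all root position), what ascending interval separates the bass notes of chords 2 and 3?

augmented sixth

The roots are D♭ and B.
D♭ up to B is 10 semitones, a half step wider than a major sixth, so the interval is augmented.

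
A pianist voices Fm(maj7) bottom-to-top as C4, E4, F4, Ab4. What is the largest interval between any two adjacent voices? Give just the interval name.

major third

Adjacent intervals: C4→E4 = major third; E4→F4 = minor second; F4→Ab4 = minor third.
The largest is C4 to E4, a major third (4 semitones).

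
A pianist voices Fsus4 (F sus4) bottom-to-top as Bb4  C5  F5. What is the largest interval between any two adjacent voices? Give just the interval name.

Adjacent intervals: Bb4→C5 = major second; C5→F5 = perfect fourth.
The largest is C5 to F5, a perfect fourth (5 semitones).

perfect fourth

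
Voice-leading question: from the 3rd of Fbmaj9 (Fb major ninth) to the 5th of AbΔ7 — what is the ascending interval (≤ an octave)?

perfect fifth

The 3rd of Fbmaj9 (Fb major ninth) is Ab; the 5th of AbΔ7 is Eb.
From Ab to Eb is 7 semitones, exactly the perfect fifth.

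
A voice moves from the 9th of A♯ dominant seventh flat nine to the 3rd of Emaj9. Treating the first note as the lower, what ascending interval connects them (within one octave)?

The 9th of A♯ dominant seventh flat nine is B; the 3rd of Emaj9 is G♯.
B up to G♯ spans 6 letter names and 9 semitones — a major sixth.

major sixth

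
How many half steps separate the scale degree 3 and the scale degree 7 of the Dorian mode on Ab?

The scale is Ab Bb Cb Db Eb F Gb.
Cb up to Gb is a perfect fifth — 7 semitones.

7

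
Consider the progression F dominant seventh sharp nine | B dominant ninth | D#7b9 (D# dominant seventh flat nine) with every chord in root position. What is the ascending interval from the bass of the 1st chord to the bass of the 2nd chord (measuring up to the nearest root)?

The roots are F and B.
F up to B is 6 semitones, a half step wider than a perfect fourth, so the interval is augmented.

A4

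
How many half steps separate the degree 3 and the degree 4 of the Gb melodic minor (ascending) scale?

The scale is Gb Ab Bbb Cb Db Eb F.
Bbb up to Cb is a major second — 2 semitones.

2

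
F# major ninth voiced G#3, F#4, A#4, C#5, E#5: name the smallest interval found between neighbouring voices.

m3

Adjacent intervals: G#3→F#4 = minor seventh; F#4→A#4 = major third; A#4→C#5 = minor third; C#5→E#5 = major third.
The smallest is A#4 to C#5, a minor third (3 semitones).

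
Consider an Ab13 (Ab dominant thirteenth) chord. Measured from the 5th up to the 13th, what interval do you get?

Ab13 (Ab dominant thirteenth) is spelled Ab–C–Eb–Gb–Bb–F.
5th = Eb; 13th = F.
Eb up to F spans 9 letter names and 14 semitones — a major ninth.

major 9th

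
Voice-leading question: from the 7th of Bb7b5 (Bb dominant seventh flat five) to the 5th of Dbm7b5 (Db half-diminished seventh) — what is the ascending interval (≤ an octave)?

diminished octave

Bb7b5 (Bb dominant seventh flat five) has Ab as its 7th, and Dbm7b5 (Db half-diminished seventh) has Abb as its 5th.
Ab up to Abb is 11 semitones, a half step narrower than a perfect octave, so the interval is diminished.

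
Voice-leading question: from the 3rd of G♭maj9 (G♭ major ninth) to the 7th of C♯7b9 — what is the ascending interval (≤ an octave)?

augmented unison

G♭maj9 (G♭ major ninth) has B♭ as its 3rd, and C♯7b9 has B as its 7th.
1 letter names make it a unison; at 1 semitone (a half step wider than perfect) the quality is augmented.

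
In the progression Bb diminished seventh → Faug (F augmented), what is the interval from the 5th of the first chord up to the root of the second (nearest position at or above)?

The 5th of Bb diminished seventh is Fb; the root of Faug (F augmented) is F.
From Fb to F: 1 semitone over a unison = augmented.

A1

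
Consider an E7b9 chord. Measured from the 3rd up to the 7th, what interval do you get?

E dominant seventh flat nine: E G# B D F.
So we need the interval from G# up to D.
G# up to D is 6 semitones, a half step narrower than a perfect fifth, so the interval is diminished.

d5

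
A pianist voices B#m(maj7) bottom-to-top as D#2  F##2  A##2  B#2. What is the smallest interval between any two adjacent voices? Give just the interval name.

minor second

Adjacent intervals: D#2→F##2 = major third; F##2→A##2 = major third; A##2→B#2 = minor second.
The smallest is A##2 to B#2, a minor second (1 semitone).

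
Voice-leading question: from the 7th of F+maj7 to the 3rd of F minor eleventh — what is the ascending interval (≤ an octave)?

The 7th of F+maj7 is E; the 3rd of F minor eleventh is Ab.
4 letter names make it a fourth; at 4 semitones (a half step narrower than perfect) the quality is diminished.

diminished fourth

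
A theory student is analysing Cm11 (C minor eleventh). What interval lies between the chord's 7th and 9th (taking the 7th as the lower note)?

M3

Cm11: C-E♭-G-B♭-D-F.
7th = B♭; 9th = D.
B♭ up to D spans 3 letter names and 4 semitones — a major third.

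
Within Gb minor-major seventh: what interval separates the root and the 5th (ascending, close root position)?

The chord tones of GbmM7 are Gb–Bbb–Db–F.
Root = Gb; 5th = Db.
From Gb to Db is 7 semitones, exactly the perfect fifth.

perfect fifth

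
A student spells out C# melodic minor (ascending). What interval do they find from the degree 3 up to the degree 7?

augmented fifth

The scale runs C# D# E F# G# A# B#.
That puts E below B#.
E up to B# is 8 semitones, a half step wider than a perfect fifth, so the interval is augmented.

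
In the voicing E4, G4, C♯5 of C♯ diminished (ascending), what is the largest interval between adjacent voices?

Adjacent intervals: E4→G4 = minor third; G4→C♯5 = augmented fourth.
The largest is G4 to C♯5, an augmented fourth (6 semitones).

augmented fourth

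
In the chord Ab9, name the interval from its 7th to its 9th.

major 3rd

Ab9 is spelled Ab C Eb Gb Bb.
So we need the interval from Gb up to Bb.
Gb up to Bb spans 3 letter names and 4 semitones — a major third.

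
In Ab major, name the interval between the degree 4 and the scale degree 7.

Ab major: Ab Bb C Db Eb F G.
That puts Db below G.
Db up to G is 6 semitones, a half step wider than a perfect fourth, so the interval is augmented.

augmented fourth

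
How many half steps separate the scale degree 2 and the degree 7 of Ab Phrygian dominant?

9

The scale is Ab Bbb C Db Eb Fb Gb.
Bbb up to Gb is a major sixth — 9 semitones.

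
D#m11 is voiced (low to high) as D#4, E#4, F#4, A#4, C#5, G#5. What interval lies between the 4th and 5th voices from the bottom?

Those voices are A#4 and C#5.
A# up to C# is 3 semitones, a half step narrower than a major third, so the interval is minor.

minor third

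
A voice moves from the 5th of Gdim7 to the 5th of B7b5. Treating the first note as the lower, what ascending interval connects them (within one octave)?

major 3rd

The 5th of Gdim7 is Db; the 5th of B7b5 is F.
From Db to F is 4 semitones, exactly the major third.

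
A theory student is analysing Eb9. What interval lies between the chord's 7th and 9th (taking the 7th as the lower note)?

M3

The chord tones of Eb dominant ninth are Eb G Bb Db F.
The 7th is Db and the 9th is F.
From Db to F is 4 semitones, exactly the major third.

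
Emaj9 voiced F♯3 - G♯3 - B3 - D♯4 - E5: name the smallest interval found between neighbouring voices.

major second

Adjacent intervals: F♯3→G♯3 = major second; G♯3→B3 = minor third; B3→D♯4 = major third; D♯4→E5 = minor ninth.
The smallest is F♯3 to G♯3, a major second (2 semitones).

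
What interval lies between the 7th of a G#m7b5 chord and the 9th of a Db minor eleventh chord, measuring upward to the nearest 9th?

G#m7b5 has F# as its 7th, and Db minor eleventh has Eb as its 9th.
7 letter names make it a seventh; at 9 semitones (a whole step narrower than major) the quality is diminished.

diminished seventh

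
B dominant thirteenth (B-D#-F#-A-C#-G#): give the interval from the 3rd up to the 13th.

P11

3rd = D#; 13th = G#.
From D# to G# is 17 semitones, exactly the perfect eleventh.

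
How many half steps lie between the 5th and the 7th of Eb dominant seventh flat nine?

3

The chord tones of Eb7b9 (Eb dominant seventh flat nine) are Eb G Bb Db Fb.
Bb to Db is a minor third: 3 semitones.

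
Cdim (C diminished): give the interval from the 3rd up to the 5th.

The chord tones of C diminished are C Eb Gb.
So we need the interval from Eb up to Gb.
3 letter names make it a third; at 3 semitones (a half step narrower than major) the quality is minor.

minor third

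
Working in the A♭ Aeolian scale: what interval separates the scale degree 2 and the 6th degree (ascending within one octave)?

The scale runs A♭ B♭ C♭ D♭ E♭ F♭ G♭.
The scale degree 2 is B♭ and the 6th degree is F♭.
From B♭ to F♭: 6 semitones over a fifth = diminished.

diminished fifth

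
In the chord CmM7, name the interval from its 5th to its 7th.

major 3rd

The chord tones of Cm(maj7) (C minor-major seventh) are C–Eb–G–B.
The 5th is G and the 7th is B.
From G to B is 4 semitones, exactly the major third.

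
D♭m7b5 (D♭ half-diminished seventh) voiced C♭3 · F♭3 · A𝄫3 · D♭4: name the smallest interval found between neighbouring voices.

Adjacent intervals: C♭3→F♭3 = perfect fourth; F♭3→A𝄫3 = minor third; A𝄫3→D♭4 = augmented fourth.
The smallest is F♭3 to A𝄫3, a minor third (3 semitones).

minor 3rd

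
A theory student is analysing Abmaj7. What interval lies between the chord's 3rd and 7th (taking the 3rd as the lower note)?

perfect fifth

Spelling the chord: Ab C Eb G.
That puts C below G.
C up to G spans 5 letter names and 7 semitones — a perfect fifth.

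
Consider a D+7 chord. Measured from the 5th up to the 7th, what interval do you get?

The chord tones of Daug7 (D augmented seventh) are D, F#, A#, C.
The 5th is A# and the 7th is C.
3 letter names make it a third; at 2 semitones (a whole step narrower than major) the quality is diminished.

diminished third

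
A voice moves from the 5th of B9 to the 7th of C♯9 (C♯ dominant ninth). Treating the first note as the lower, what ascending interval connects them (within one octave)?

B9 has F♯ as its 5th, and C♯9 (C♯ dominant ninth) has B as its 7th.
F♯ up to B spans 4 letter names and 5 semitones — a perfect fourth.

perfect 4th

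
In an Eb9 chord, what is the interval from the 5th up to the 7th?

The chord tones of Eb9 are Eb G Bb Db F.
5th = Bb; 7th = Db.
From Bb to Db: 3 semitones over a third = minor.

m3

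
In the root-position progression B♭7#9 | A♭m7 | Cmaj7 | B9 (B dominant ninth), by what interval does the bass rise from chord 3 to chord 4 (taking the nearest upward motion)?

major seventh

The roots are C and B.
C up to B spans 7 letter names and 11 semitones — a major seventh.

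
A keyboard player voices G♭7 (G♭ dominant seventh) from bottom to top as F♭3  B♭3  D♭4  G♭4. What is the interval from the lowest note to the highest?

The outer voices are F♭3 and G♭4.
From F♭ to G♭ is 14 semitones, exactly the major ninth.

M9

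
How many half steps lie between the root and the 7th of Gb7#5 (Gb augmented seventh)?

The chord tones of Gb7#5 (Gb augmented seventh) are Gb, Bb, D, Fb.
Gb to Fb is a minor seventh: 10 semitones.

10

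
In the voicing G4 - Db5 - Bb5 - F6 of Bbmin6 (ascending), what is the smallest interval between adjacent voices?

Adjacent intervals: G4→Db5 = diminished fifth; Db5→Bb5 = major sixth; Bb5→F6 = perfect fifth.
The smallest is G4 to Db5, a diminished fifth (6 semitones).

d5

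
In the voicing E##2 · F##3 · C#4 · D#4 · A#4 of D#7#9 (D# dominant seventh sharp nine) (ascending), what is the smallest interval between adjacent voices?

major second

Adjacent intervals: E##2→F##3 = minor ninth; F##3→C#4 = diminished fifth; C#4→D#4 = major second; D#4→A#4 = perfect fifth.
The smallest is C#4 to D#4, a major second (2 semitones).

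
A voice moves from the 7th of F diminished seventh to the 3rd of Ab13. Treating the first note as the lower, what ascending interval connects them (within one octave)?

The 7th of F diminished seventh is Ebb; the 3rd of Ab13 is C.
From Ebb to C: 10 semitones over a sixth = augmented.

augmented sixth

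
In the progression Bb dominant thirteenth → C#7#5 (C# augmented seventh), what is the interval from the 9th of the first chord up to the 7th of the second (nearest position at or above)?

Bb dominant thirteenth has C as its 9th, and C#7#5 (C# augmented seventh) has B as its 7th.
Counting 7 letters and 11 half steps from C gives a major seventh.

major seventh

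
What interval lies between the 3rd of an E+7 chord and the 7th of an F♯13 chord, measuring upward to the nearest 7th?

The 3rd of E+7 is G♯; the 7th of F♯13 is E.
From G♯ to E: 8 semitones over a sixth = minor.

minor sixth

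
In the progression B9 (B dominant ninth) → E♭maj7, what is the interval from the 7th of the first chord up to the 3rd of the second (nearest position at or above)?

The 7th of B9 (B dominant ninth) is A; the 3rd of E♭maj7 is G.
A up to G is 10 semitones, a half step narrower than a major seventh, so the interval is minor.

minor 7th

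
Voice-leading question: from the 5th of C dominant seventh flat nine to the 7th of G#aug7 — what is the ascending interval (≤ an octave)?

major 7th

C dominant seventh flat nine has G as its 5th, and G#aug7 has F# as its 7th.
G up to F# spans 7 letter names and 11 semitones — a major seventh.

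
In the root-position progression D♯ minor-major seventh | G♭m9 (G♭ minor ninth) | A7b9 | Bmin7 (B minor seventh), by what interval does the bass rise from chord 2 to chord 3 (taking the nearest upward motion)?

augmented 2nd

The roots are G♭ and A.
G♭ up to A is 3 semitones, a half step wider than a major second, so the interval is augmented.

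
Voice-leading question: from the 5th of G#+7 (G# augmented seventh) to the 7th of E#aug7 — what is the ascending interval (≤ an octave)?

G#+7 (G# augmented seventh) has D## as its 5th, and E#aug7 has D# as its 7th.
D## up to D# is 11 semitones, a half step narrower than a perfect octave, so the interval is diminished.

diminished octave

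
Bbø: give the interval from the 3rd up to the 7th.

P5

Bbø7: Bb, Db, Fb, Ab.
The 3rd is Db and the 7th is Ab.
From Db to Ab is 7 semitones, exactly the perfect fifth.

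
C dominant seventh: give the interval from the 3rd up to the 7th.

diminished fifth

C7 (C dominant seventh): C E G Bb.
That puts E below Bb.
5 letter names make it a fifth; at 6 semitones (a half step narrower than perfect) the quality is diminished.
This 3–7 tritone is the characteristic tension at the heart of the dominant sound.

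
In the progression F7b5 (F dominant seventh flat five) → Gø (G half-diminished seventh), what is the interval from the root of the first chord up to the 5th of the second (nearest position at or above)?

m6

F7b5 (F dominant seventh flat five) has F as its root, and Gø (G half-diminished seventh) has Db as its 5th.
From F to Db: 8 semitones over a sixth = minor.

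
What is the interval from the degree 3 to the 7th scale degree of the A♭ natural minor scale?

Spelling the A♭ natural minor scale: A♭ B♭ C♭ D♭ E♭ F♭ G♭.
So we need the interval from C♭ up to G♭.
C♭ up to G♭ spans 5 letter names and 7 semitones — a perfect fifth.

perfect fifth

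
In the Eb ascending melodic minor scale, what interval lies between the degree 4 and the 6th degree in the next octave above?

The scale runs Eb F Gb Ab Bb C D.
Degree 4 = Ab; degree 6 (up an octave) = C.
Counting 10 letters and 16 half steps from Ab gives a major tenth.

major tenth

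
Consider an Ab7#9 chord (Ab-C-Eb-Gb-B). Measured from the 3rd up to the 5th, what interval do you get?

minor third

So we need the interval from C up to Eb.
From C to Eb: 3 semitones over a third = minor.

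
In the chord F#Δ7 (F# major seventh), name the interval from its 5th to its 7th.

major third

F#Δ7 is spelled F#–A#–C#–E#.
That puts C# below E#.
Counting 3 letters and 4 half steps from C# gives a major third.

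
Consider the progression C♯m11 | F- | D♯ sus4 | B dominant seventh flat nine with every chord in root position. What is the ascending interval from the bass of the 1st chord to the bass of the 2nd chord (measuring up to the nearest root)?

The roots are C♯ and F.
From C♯ to F: 4 semitones over a fourth = diminished.

d4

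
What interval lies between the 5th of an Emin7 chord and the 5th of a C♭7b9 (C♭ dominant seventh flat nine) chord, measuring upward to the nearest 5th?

diminished sixth

Emin7 has B as its 5th, and C♭7b9 (C♭ dominant seventh flat nine) has G♭ as its 5th.
6 letter names make it a sixth; at 7 semitones (a whole step narrower than major) the quality is diminished.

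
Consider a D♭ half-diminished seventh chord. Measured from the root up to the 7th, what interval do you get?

D♭m7b5: D♭ F♭ A𝄫 C♭.
So we need the interval from D♭ up to C♭.
7 letter names make it a seventh; at 10 semitones (a half step narrower than major) the quality is minor.

minor seventh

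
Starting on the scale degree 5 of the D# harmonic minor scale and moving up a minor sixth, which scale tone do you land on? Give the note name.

The scale is D# E# F# G# A# B C##.
The scale degree 5 is A#; a minor sixth above that is F# — scale degree 3.

F#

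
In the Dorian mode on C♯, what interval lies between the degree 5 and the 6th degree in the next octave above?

The scale runs C♯ D♯ E F♯ G♯ A♯ B.
The degree 5 is G♯ and the 6th degree (up an octave) is A♯.
From G♯ to A♯ is 14 semitones, exactly the major ninth.

M9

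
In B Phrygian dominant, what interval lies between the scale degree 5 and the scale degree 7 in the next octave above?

m10

Spelling B Phrygian dominant: B C D♯ E F♯ G A.
That puts F♯ below A.
F♯ up to A is 15 semitones, a half step narrower than a major tenth, so the interval is minor.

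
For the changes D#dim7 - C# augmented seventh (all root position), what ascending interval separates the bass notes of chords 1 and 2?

m7

The roots are D# and C#.
7 letter names make it a seventh; at 10 semitones (a half step narrower than major) the quality is minor.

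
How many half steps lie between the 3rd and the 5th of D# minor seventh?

D#min7 (D# minor seventh): D#–F#–A#–C#.
F# to A# is a major third: 4 semitones.

4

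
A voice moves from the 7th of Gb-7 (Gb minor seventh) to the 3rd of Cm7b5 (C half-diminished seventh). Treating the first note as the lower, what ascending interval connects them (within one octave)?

major seventh

Gb-7 (Gb minor seventh) has Fb as its 7th, and Cm7b5 (C half-diminished seventh) has Eb as its 3rd.
Counting 7 letters and 11 half steps from Fb gives a major seventh.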